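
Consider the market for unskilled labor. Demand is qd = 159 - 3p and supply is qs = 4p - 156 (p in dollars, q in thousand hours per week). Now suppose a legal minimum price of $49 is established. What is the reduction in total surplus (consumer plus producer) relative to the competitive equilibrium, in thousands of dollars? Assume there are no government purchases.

Setting quantity demanded equal to quantity supplied, 159 - 3p = 4p - 156, gives p* = 45 and q* = 24.
The floor of 49 is above the equilibrium price 45, so it binds.
At p = 49: qd = 159 - 3·49 = 12 and qs = 4·49 - 156 = 40.
Quantity traded falls to 12. At q = 12 the demand price is (159 - 12)/3 = 49 and the supply price is (156 + 12)/4 = 42.
Deadweight loss = ½ · (49 - 42) · (24 - 12) = ½ · 7 · 12 = 42.

42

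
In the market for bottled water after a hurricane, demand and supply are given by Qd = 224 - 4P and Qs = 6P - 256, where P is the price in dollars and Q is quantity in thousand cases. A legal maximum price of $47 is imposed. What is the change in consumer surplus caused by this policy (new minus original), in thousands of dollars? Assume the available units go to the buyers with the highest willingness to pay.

Equilibrium: 224 - 4P = 6P - 256, so 480 = 10P and P* = 48, Q* = 32.
Since 47 < 48, the ceiling is binding.
At P = 47: Qd = 224 - 4·47 = 36 and Qs = 6·47 - 256 = 26.
Consumer surplus without the control is ½ · (56 - 48) · 32 = 128.
With the ceiling, 26 units are sold at 47 (assume they go to the highest-value buyers). The demand price at Q = 26 is 49.5, so CS = ½ · [(56 - 47) + (49.5 - 47)] · 26 = 149.5.
Change in consumer surplus = 149.5 - 128 = 21.5.

21.5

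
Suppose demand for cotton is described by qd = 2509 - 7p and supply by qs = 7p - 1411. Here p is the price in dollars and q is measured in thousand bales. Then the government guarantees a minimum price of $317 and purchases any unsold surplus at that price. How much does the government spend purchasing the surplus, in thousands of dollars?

164206

Equilibrium: 2509 - 7p = 7p - 1411, so 3920 = 14p and p* = 280, q* = 549.
The floor of 317 is above the equilibrium price 280, so it binds.
At p = 317: qd = 2509 - 7·317 = 290 and qs = 7·317 - 1411 = 808.
Surplus = qs - qd = 518.
Government expenditure = surplus × support price = 518 × 317 = 164206.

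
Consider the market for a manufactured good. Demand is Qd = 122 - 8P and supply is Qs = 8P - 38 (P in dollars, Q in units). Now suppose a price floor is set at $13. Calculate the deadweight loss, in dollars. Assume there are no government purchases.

72

Without the control the market clears where 122 - 8P = 8P - 38, i.e. P* = 10 and Q* = 42.
The floor of 13 is above the equilibrium price 10, so it binds.
At P = 13: Qd = 122 - 8·13 = 18 and Qs = 8·13 - 38 = 66.
Quantity traded falls to 18. At Q = 18 the demand price is (122 - 18)/8 = 13 and the supply price is (38 + 18)/8 = 7.
Deadweight loss = ½ · (13 - 7) · (42 - 18) = ½ · 6 · 24 = 72.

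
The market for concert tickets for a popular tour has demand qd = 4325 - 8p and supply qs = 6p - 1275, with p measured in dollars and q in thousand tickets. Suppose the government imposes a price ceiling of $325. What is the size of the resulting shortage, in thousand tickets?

Equilibrium: 4325 - 8p = 6p - 1275, so 5600 = 14p and p* = 400, q* = 1125.
Since 325 < 400, the ceiling is binding.
At p = 325: qd = 4325 - 8·325 = 1725 and qs = 6·325 - 1275 = 675.
Shortage = qd - qs = 1725 - 675 = 1050.

1050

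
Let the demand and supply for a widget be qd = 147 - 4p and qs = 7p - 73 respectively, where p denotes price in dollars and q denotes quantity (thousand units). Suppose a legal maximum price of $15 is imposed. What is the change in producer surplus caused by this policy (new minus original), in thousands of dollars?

Without the control the market clears where 147 - 4p = 7p - 73, i.e. p* = 20 and q* = 67.
Since 15 < 20, the ceiling is binding.
At p = 15: qd = 147 - 4·15 = 87 and qs = 7·15 - 73 = 32.
Producer surplus without the control is ½ · (20 - 73/7) · 67 = 4489/14.
With the ceiling, producers sell 32 units at 15, so PS = ½ · (15 - 73/7) · 32 = 512/7.
Change in producer surplus = 512/7 - 4489/14 = -247.5.

-247.5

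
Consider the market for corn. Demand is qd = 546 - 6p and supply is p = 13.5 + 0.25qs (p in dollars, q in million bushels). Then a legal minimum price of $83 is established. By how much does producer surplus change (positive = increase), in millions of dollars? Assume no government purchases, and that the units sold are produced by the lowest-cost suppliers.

Rearranging supply gives qs = 4p - 54. Equilibrium: 546 - 6p = 4p - 54, so 600 = 10p and p* = 60, q* = 186.
Since 83 > 60, the floor is binding.
At p = 83: qd = 546 - 6·83 = 48 and qs = 4·83 - 54 = 278.
Producer surplus without the control is ½ · (60 - 13.5) · 186 = 4324.5.
With the floor, 48 units are sold at 83. The supply price at q = 48 is 25.5, so PS = ½ · [(83 - 13.5) + (83 - 25.5)] · 48 = 3048.
Change in producer surplus = 3048 - 4324.5 = -1276.5.

-1276.5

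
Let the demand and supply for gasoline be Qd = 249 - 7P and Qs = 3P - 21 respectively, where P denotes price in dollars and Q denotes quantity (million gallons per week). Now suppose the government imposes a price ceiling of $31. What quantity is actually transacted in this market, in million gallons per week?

60

Setting quantity demanded equal to quantity supplied, 249 - 7P = 3P - 21, gives P* = 27 and Q* = 60.
Since 31 is above P* = 27, the ceiling does not bind and the free-market outcome prevails.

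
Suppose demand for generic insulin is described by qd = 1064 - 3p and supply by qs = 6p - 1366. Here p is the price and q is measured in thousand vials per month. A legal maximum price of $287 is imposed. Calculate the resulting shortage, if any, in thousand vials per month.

Equilibrium: 1064 - 3p = 6p - 1366, so 2430 = 9p and p* = 270, q* = 254.
Since 287 is above p* = 270, the ceiling does not bind and the free-market outcome prevails.
Since the control does not bind, there is no shortage.

0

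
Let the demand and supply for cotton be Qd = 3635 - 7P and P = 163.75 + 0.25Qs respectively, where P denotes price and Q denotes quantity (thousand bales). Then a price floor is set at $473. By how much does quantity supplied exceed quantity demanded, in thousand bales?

Rearranging supply gives Qs = 4P - 655. Without the control the market clears where 3635 - 7P = 4P - 655, i.e. P* = 390 and Q* = 905.
The floor of 473 is above the equilibrium price 390, so it binds.
At P = 473: Qd = 3635 - 7·473 = 324 and Qs = 4·473 - 655 = 1237.
Surplus = Qs - Qd = 1237 - 324 = 913.

913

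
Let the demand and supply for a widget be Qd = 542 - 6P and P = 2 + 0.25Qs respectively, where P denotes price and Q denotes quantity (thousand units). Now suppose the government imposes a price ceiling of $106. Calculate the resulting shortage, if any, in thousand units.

Rearranging supply gives Qs = 4P - 8. Equilibrium: 542 - 6P = 4P - 8, so 550 = 10P and P* = 55, Q* = 212.
Since 106 is above P* = 55, the ceiling does not bind and the free-market outcome prevails.
Since the control does not bind, there is no shortage.

0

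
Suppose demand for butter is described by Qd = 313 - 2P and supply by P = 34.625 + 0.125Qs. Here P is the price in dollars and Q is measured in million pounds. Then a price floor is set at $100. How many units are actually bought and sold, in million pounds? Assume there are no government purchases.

113

Rearranging supply gives Qs = 8P - 277. Equilibrium: 313 - 2P = 8P - 277, so 590 = 10P and P* = 59, Q* = 195.
The floor of 100 is above the equilibrium price 59, so it binds.
At P = 100: Qd = 313 - 2·100 = 113 and Qs = 8·100 - 277 = 523.
The quantity actually transacted is the short side, demand: 113.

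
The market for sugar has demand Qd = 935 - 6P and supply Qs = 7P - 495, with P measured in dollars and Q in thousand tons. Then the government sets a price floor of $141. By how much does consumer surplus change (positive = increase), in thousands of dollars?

-5642

Without the control the market clears where 935 - 6P = 7P - 495, i.e. P* = 110 and Q* = 275.
The floor of 141 is above the equilibrium price 110, so it binds.
At P = 141: Qd = 935 - 6·141 = 89 and Qs = 7·141 - 495 = 492.
Consumer surplus without the control is ½ · (935/6 - 110) · 275 = 75625/12.
With the floor, consumers buy 89 units at 141, so CS = ½ · (935/6 - 141) · 89 = 7921/12.
Change in consumer surplus = 7921/12 - 75625/12 = -5642.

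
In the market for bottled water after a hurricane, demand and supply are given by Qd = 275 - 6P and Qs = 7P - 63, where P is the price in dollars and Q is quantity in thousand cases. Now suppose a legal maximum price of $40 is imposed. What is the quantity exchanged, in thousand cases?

In a free market, 275 - 6P = 7P - 63 gives the equilibrium P* = 26, Q* = 119.
The ceiling of 40 is above the equilibrium price 26, so it is not binding; the market clears at P* = 26, Q* = 119.

119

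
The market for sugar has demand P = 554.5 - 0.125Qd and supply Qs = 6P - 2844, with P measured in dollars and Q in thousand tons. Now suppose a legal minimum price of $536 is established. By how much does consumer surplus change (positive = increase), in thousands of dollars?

Rearranging demand gives Qd = 4436 - 8P. Setting quantity demanded equal to quantity supplied, 4436 - 8P = 6P - 2844, gives P* = 520 and Q* = 276.
The floor of 536 is above the equilibrium price 520, so it binds.
At P = 536: Qd = 4436 - 8·536 = 148 and Qs = 6·536 - 2844 = 372.
Consumer surplus without the control is ½ · (554.5 - 520) · 276 = 4761.
With the floor, consumers buy 148 units at 536, so CS = ½ · (554.5 - 536) · 148 = 1369.
Change in consumer surplus = 1369 - 4761 = -3392.

-3392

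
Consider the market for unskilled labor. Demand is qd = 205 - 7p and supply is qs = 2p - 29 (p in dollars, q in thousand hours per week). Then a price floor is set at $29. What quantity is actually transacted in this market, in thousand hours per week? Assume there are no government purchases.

Equilibrium: 205 - 7p = 2p - 29, so 234 = 9p and p* = 26, q* = 23.
Because the floor (29) lies above the market-clearing price, it is binding.
At p = 29: qd = 205 - 7·29 = 2 and qs = 2·29 - 29 = 29.
The quantity actually transacted is the short side, demand: 2.

2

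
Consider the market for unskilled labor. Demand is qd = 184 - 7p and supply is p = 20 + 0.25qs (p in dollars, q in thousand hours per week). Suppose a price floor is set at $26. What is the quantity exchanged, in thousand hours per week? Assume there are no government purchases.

Rearranging supply gives qs = 4p - 80. Setting quantity demanded equal to quantity supplied, 184 - 7p = 4p - 80, gives p* = 24 and q* = 16.
The floor of 26 is above the equilibrium price 24, so it binds.
At p = 26: qd = 184 - 7·26 = 2 and qs = 4·26 - 80 = 24.
The quantity actually transacted is the short side, demand: 2.

2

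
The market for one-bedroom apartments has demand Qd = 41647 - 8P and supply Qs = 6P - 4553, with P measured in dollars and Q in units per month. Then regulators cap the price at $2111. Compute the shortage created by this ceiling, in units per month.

16646

Without the control the market clears where 41647 - 8P = 6P - 4553, i.e. P* = 3300 and Q* = 15247.
Since 2111 < 3300, the ceiling is binding.
At P = 2111: Qd = 41647 - 8·2111 = 24759 and Qs = 6·2111 - 4553 = 8113.
Shortage = Qd - Qs = 24759 - 8113 = 16646.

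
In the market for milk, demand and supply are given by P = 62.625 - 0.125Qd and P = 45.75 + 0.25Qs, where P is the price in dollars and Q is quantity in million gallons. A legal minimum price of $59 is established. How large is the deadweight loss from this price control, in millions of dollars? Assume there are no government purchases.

48

Rearranging demand gives Qd = 501 - 8P; rearranging supply gives Qs = 4P - 183. Setting quantity demanded equal to quantity supplied, 501 - 8P = 4P - 183, gives P* = 57 and Q* = 45.
Since 59 > 57, the floor is binding.
At P = 59: Qd = 501 - 8·59 = 29 and Qs = 4·59 - 183 = 53.
Quantity traded falls to 29. At Q = 29 the demand price is (501 - 29)/8 = 59 and the supply price is (183 + 29)/4 = 53.
Deadweight loss = ½ · (59 - 53) · (45 - 29) = ½ · 6 · 16 = 48.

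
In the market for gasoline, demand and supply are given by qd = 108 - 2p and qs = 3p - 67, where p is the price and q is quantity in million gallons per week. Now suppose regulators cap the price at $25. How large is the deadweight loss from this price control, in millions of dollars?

375

Without the control the market clears where 108 - 2p = 3p - 67, i.e. p* = 35 and q* = 38.
The ceiling of 25 is below the equilibrium price 35, so it binds.
At p = 25: qd = 108 - 2·25 = 58 and qs = 3·25 - 67 = 8.
Quantity traded falls to 8. At q = 8 the demand price is (108 - 8)/2 = 50 and the supply price is (67 + 8)/3 = 25.
Deadweight loss = ½ · (50 - 25) · (38 - 8) = ½ · 25 · 30 = 375.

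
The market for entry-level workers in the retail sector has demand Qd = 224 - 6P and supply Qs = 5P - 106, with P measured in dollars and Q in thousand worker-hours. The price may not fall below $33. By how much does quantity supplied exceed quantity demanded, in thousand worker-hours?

33

Equilibrium: 224 - 6P = 5P - 106, so 330 = 11P and P* = 30, Q* = 44.
The floor of 33 is above the equilibrium price 30, so it binds.
At P = 33: Qd = 224 - 6·33 = 26 and Qs = 5·33 - 106 = 59.
Surplus = Qs - Qd = 59 - 26 = 33.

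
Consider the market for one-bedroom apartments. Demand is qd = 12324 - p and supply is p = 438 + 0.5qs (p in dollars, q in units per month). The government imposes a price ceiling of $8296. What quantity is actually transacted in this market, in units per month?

7924

Rearranging supply gives qs = 2p - 876. Without the control the market clears where 12324 - p = 2p - 876, i.e. p* = 4400 and q* = 7924.
The ceiling of 8296 is above the equilibrium price 4400, so it is not binding; the market clears at p* = 4400, q* = 7924.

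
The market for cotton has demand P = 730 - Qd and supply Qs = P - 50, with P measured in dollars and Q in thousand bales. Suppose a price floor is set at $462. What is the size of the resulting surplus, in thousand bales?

Rearranging demand gives Qd = 730 - P. In a free market, 730 - P = P - 50 gives the equilibrium P* = 390, Q* = 340.
Since 462 > 390, the floor is binding.
At P = 462: Qd = 730 - 462 = 268 and Qs = 462 - 50 = 412.
Surplus = Qs - Qd = 412 - 268 = 144.

144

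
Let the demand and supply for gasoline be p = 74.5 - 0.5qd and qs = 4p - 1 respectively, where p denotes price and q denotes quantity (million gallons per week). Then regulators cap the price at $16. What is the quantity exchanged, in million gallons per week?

Rearranging demand gives qd = 149 - 2p. In a free market, 149 - 2p = 4p - 1 gives the equilibrium p* = 25, q* = 99.
Since 16 < 25, the ceiling is binding.
At p = 16: qd = 149 - 2·16 = 117 and qs = 4·16 - 1 = 63.
The quantity actually transacted is the short side, supply: 63.

63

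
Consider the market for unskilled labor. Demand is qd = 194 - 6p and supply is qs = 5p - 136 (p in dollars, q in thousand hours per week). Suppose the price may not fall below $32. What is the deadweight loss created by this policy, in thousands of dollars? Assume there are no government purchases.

Equilibrium: 194 - 6p = 5p - 136, so 330 = 11p and p* = 30, q* = 14.
The floor of 32 is above the equilibrium price 30, so it binds.
At p = 32: qd = 194 - 6·32 = 2 and qs = 5·32 - 136 = 24.
Quantity traded falls to 2. At q = 2 the demand price is (194 - 2)/6 = 32 and the supply price is (136 + 2)/5 = 27.6.
Deadweight loss = ½ · (32 - 27.6) · (14 - 2) = ½ · 4.4 · 12 = 26.4.

26.4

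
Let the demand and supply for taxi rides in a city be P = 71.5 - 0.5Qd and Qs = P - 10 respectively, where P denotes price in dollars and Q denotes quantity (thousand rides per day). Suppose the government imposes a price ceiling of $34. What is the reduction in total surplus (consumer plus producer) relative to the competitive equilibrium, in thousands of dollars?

216.75

Rearranging demand gives Qd = 143 - 2P. Equilibrium: 143 - 2P = P - 10, so 153 = 3P and P* = 51, Q* = 41.
Since 34 < 51, the ceiling is binding.
At P = 34: Qd = 143 - 2·34 = 75 and Qs = 34 - 10 = 24.
Quantity traded falls to 24. At Q = 24 the demand price is (143 - 24)/2 = 59.5 and the supply price is 10 + 24 = 34.
Deadweight loss = ½ · (59.5 - 34) · (41 - 24) = ½ · 25.5 · 17 = 216.75.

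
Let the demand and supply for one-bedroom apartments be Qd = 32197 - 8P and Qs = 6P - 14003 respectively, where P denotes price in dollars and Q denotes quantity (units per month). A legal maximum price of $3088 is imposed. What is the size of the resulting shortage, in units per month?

In a free market, 32197 - 8P = 6P - 14003 gives the equilibrium P* = 3300, Q* = 5797.
Because the ceiling (3088) lies below the market-clearing price, it is binding.
At P = 3088: Qd = 32197 - 8·3088 = 7493 and Qs = 6·3088 - 14003 = 4525.
Shortage = Qd - Qs = 7493 - 4525 = 2968.

2968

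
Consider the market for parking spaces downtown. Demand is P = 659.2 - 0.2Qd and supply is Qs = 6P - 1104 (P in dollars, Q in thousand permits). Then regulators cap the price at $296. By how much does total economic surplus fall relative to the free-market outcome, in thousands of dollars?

Rearranging demand gives Qd = 3296 - 5P. Setting quantity demanded equal to quantity supplied, 3296 - 5P = 6P - 1104, gives P* = 400 and Q* = 1296.
Because the ceiling (296) lies below the market-clearing price, it is binding.
At P = 296: Qd = 3296 - 5·296 = 1816 and Qs = 6·296 - 1104 = 672.
Quantity traded falls to 672. At Q = 672 the demand price is (3296 - 672)/5 = 524.8 and the supply price is (1104 + 672)/6 = 296.
Deadweight loss = ½ · (524.8 - 296) · (1296 - 672) = ½ · 228.8 · 624 = 71385.6.

71385.6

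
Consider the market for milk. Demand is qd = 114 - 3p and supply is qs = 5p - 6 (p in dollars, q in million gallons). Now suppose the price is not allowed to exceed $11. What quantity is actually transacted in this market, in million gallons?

49

Equilibrium: 114 - 3p = 5p - 6, so 120 = 8p and p* = 15, q* = 69.
Because the ceiling (11) lies below the market-clearing price, it is binding.
At p = 11: qd = 114 - 3·11 = 81 and qs = 5·11 - 6 = 49.
The quantity actually transacted is the short side, supply: 49.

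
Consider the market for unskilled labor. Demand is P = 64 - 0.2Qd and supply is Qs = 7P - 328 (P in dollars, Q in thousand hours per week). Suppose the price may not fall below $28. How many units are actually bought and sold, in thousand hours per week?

Rearranging demand gives Qd = 320 - 5P. Setting quantity demanded equal to quantity supplied, 320 - 5P = 7P - 328, gives P* = 54 and Q* = 50.
Since 28 is below P* = 54, the floor does not bind and the free-market outcome prevails.

50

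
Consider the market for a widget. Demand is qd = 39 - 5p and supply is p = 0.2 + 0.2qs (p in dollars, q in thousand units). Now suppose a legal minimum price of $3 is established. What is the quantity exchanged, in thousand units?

19

Rearranging supply gives qs = 5p - 1. Without the control the market clears where 39 - 5p = 5p - 1, i.e. p* = 4 and q* = 19.
Since 3 is below p* = 4, the floor does not bind and the free-market outcome prevails.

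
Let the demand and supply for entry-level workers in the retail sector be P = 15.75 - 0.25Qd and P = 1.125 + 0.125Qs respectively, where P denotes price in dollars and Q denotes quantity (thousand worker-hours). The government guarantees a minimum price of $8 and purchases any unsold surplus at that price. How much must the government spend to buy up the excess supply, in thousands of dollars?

192

Rearranging demand gives Qd = 63 - 4P; rearranging supply gives Qs = 8P - 9. Without the control the market clears where 63 - 4P = 8P - 9, i.e. P* = 6 and Q* = 39.
The floor of 8 is above the equilibrium price 6, so it binds.
At P = 8: Qd = 63 - 4·8 = 31 and Qs = 8·8 - 9 = 55.
Surplus = Qs - Qd = 24.
Government expenditure = surplus × support price = 24 × 8 = 192.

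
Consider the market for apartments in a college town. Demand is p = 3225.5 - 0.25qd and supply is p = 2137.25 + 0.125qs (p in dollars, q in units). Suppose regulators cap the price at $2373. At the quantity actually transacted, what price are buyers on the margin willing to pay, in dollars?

2754

Rearranging demand gives qd = 12902 - 4p; rearranging supply gives qs = 8p - 17098. In a free market, 12902 - 4p = 8p - 17098 gives the equilibrium p* = 2500, q* = 2902.
Since 2373 < 2500, the ceiling is binding.
At p = 2373: qd = 12902 - 4·2373 = 3410 and qs = 8·2373 - 17098 = 1886.
Only 1886 units reach the market. On the demand curve, the marginal buyer's willingness to pay at q = 1886 is (12902 - 1886)/4 = 2754.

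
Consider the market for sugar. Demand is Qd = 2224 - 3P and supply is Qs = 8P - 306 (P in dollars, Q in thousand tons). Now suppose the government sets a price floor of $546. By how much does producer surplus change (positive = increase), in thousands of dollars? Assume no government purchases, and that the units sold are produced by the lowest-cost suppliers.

Equilibrium: 2224 - 3P = 8P - 306, so 2530 = 11P and P* = 230, Q* = 1534.
Since 546 > 230, the floor is binding.
At P = 546: Qd = 2224 - 3·546 = 586 and Qs = 8·546 - 306 = 4062.
Producer surplus without the control is ½ · (230 - 38.25) · 1534 = 147072.25.
With the floor, 586 units are sold at 546. The supply price at Q = 586 is 111.5, so PS = ½ · [(546 - 38.25) + (546 - 111.5)] · 586 = 276079.25.
Change in producer surplus = 276079.25 - 147072.25 = 129007.

129007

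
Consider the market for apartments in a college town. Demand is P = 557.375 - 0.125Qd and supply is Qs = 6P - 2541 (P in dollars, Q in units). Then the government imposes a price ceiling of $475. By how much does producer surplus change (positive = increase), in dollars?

-9600

Rearranging demand gives Qd = 4459 - 8P. Without the control the market clears where 4459 - 8P = 6P - 2541, i.e. P* = 500 and Q* = 459.
Because the ceiling (475) lies below the market-clearing price, it is binding.
At P = 475: Qd = 4459 - 8·475 = 659 and Qs = 6·475 - 2541 = 309.
Producer surplus without the control is ½ · (500 - 423.5) · 459 = 17556.75.
With the ceiling, producers sell 309 units at 475, so PS = ½ · (475 - 423.5) · 309 = 7956.75.
Change in producer surplus = 7956.75 - 17556.75 = -9600.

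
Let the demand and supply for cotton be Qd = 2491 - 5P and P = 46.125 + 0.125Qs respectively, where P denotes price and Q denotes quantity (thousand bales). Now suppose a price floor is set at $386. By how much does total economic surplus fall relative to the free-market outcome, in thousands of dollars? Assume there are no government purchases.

111946.25

Rearranging supply gives Qs = 8P - 369. Equilibrium: 2491 - 5P = 8P - 369, so 2860 = 13P and P* = 220, Q* = 1391.
Since 386 > 220, the floor is binding.
At P = 386: Qd = 2491 - 5·386 = 561 and Qs = 8·386 - 369 = 2719.
Quantity traded falls to 561. At Q = 561 the demand price is (2491 - 561)/5 = 386 and the supply price is (369 + 561)/8 = 116.25.
Deadweight loss = ½ · (386 - 116.25) · (1391 - 561) = ½ · 269.75 · 830 = 111946.25.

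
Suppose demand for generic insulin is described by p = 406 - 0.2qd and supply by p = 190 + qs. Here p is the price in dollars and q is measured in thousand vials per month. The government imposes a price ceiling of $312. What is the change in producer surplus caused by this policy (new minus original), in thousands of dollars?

Rearranging demand gives qd = 2030 - 5p; rearranging supply gives qs = p - 190. Setting quantity demanded equal to quantity supplied, 2030 - 5p = p - 190, gives p* = 370 and q* = 180.
The ceiling of 312 is below the equilibrium price 370, so it binds.
At p = 312: qd = 2030 - 5·312 = 470 and qs = 312 - 190 = 122.
Producer surplus without the control is ½ · (370 - 190) · 180 = 16200.
With the ceiling, producers sell 122 units at 312, so PS = ½ · (312 - 190) · 122 = 7442.
Change in producer surplus = 7442 - 16200 = -8758.

-8758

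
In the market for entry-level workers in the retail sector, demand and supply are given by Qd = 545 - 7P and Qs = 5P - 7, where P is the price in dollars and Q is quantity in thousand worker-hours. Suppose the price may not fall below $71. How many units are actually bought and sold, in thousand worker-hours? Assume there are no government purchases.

In a free market, 545 - 7P = 5P - 7 gives the equilibrium P* = 46, Q* = 223.
Because the floor (71) lies above the market-clearing price, it is binding.
At P = 71: Qd = 545 - 7·71 = 48 and Qs = 5·71 - 7 = 348.
The quantity actually transacted is the short side, demand: 48.

48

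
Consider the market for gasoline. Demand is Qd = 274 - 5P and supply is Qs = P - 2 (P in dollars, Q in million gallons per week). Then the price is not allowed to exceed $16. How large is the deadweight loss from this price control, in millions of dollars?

In a free market, 274 - 5P = P - 2 gives the equilibrium P* = 46, Q* = 44.
Because the ceiling (16) lies below the market-clearing price, it is binding.
At P = 16: Qd = 274 - 5·16 = 194 and Qs = 16 - 2 = 14.
Quantity traded falls to 14. At Q = 14 the demand price is (274 - 14)/5 = 52 and the supply price is 2 + 14 = 16.
Deadweight loss = ½ · (52 - 16) · (44 - 14) = ½ · 36 · 30 = 540.

540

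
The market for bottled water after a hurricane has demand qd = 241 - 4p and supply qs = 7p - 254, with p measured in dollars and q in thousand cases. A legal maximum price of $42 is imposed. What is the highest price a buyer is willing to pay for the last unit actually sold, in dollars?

In a free market, 241 - 4p = 7p - 254 gives the equilibrium p* = 45, q* = 61.
Because the ceiling (42) lies below the market-clearing price, it is binding.
At p = 42: qd = 241 - 4·42 = 73 and qs = 7·42 - 254 = 40.
Only 40 units reach the market. On the demand curve, the marginal buyer's willingness to pay at q = 40 is (241 - 40)/4 = 50.25.

50.25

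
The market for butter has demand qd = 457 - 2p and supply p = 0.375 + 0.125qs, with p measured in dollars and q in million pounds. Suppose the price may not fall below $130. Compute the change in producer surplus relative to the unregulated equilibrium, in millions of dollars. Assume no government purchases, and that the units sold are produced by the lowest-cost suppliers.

Rearranging supply gives qs = 8p - 3. Equilibrium: 457 - 2p = 8p - 3, so 460 = 10p and p* = 46, q* = 365.
The floor of 130 is above the equilibrium price 46, so it binds.
At p = 130: qd = 457 - 2·130 = 197 and qs = 8·130 - 3 = 1037.
Producer surplus without the control is ½ · (46 - 0.375) · 365 = 8326.5625.
With the floor, 197 units are sold at 130. The supply price at q = 197 is 25, so PS = ½ · [(130 - 0.375) + (130 - 25)] · 197 = 23110.5625.
Change in producer surplus = 23110.5625 - 8326.5625 = 14784.

14784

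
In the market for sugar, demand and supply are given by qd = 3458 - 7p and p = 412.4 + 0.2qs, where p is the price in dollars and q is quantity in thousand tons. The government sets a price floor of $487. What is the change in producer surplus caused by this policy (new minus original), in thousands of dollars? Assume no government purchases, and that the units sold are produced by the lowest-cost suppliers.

Rearranging supply gives qs = 5p - 2062. Equilibrium: 3458 - 7p = 5p - 2062, so 5520 = 12p and p* = 460, q* = 238.
The floor of 487 is above the equilibrium price 460, so it binds.
At p = 487: qd = 3458 - 7·487 = 49 and qs = 5·487 - 2062 = 373.
Producer surplus without the control is ½ · (460 - 412.4) · 238 = 5664.4.
With the floor, 49 units are sold at 487. The supply price at q = 49 is 422.2, so PS = ½ · [(487 - 412.4) + (487 - 422.2)] · 49 = 3415.3.
Change in producer surplus = 3415.3 - 5664.4 = -2249.1.

-2249.1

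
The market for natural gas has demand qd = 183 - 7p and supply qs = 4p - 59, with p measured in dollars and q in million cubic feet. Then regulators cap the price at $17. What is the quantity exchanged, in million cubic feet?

In a free market, 183 - 7p = 4p - 59 gives the equilibrium p* = 22, q* = 29.
The ceiling of 17 is below the equilibrium price 22, so it binds.
At p = 17: qd = 183 - 7·17 = 64 and qs = 4·17 - 59 = 9.
The quantity actually transacted is the short side, supply: 9.

9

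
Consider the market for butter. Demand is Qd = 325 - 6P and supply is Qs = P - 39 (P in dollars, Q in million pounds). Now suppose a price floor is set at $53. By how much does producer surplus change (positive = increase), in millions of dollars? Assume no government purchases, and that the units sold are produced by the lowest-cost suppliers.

Setting quantity demanded equal to quantity supplied, 325 - 6P = P - 39, gives P* = 52 and Q* = 13.
Since 53 > 52, the floor is binding.
At P = 53: Qd = 325 - 6·53 = 7 and Qs = 53 - 39 = 14.
Producer surplus without the control is ½ · (52 - 39) · 13 = 84.5.
With the floor, 7 units are sold at 53. The supply price at Q = 7 is 46, so PS = ½ · [(53 - 39) + (53 - 46)] · 7 = 73.5.
Change in producer surplus = 73.5 - 84.5 = -11.

-11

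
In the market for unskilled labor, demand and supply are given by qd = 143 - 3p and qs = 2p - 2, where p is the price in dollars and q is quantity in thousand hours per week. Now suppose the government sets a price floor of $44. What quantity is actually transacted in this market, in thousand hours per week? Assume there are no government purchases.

11

Setting quantity demanded equal to quantity supplied, 143 - 3p = 2p - 2, gives p* = 29 and q* = 56.
The floor of 44 is above the equilibrium price 29, so it binds.
At p = 44: qd = 143 - 3·44 = 11 and qs = 2·44 - 2 = 86.
The quantity actually transacted is the short side, demand: 11.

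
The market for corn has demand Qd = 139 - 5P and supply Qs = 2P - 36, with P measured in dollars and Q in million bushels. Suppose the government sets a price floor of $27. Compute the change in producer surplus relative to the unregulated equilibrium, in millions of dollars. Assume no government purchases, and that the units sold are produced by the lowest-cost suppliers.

Setting quantity demanded equal to quantity supplied, 139 - 5P = 2P - 36, gives P* = 25 and Q* = 14.
Because the floor (27) lies above the market-clearing price, it is binding.
At P = 27: Qd = 139 - 5·27 = 4 and Qs = 2·27 - 36 = 18.
Producer surplus without the control is ½ · (25 - 18) · 14 = 49.
With the floor, 4 units are sold at 27. The supply price at Q = 4 is 20, so PS = ½ · [(27 - 18) + (27 - 20)] · 4 = 32.
Change in producer surplus = 32 - 49 = -17.

-17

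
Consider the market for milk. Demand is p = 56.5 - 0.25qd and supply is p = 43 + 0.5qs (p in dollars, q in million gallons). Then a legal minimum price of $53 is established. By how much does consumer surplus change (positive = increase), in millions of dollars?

Rearranging demand gives qd = 226 - 4p; rearranging supply gives qs = 2p - 86. Equilibrium: 226 - 4p = 2p - 86, so 312 = 6p and p* = 52, q* = 18.
Since 53 > 52, the floor is binding.
At p = 53: qd = 226 - 4·53 = 14 and qs = 2·53 - 86 = 20.
Consumer surplus without the control is ½ · (56.5 - 52) · 18 = 40.5.
With the floor, consumers buy 14 units at 53, so CS = ½ · (56.5 - 53) · 14 = 24.5.
Change in consumer surplus = 24.5 - 40.5 = -16.

-16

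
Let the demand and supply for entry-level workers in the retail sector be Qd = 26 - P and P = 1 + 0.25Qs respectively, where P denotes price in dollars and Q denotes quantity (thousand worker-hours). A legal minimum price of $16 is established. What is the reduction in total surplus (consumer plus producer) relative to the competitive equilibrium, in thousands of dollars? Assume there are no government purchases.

62.5

Rearranging supply gives Qs = 4P - 4. Without the control the market clears where 26 - P = 4P - 4, i.e. P* = 6 and Q* = 20.
Because the floor (16) lies above the market-clearing price, it is binding.
At P = 16: Qd = 26 - 16 = 10 and Qs = 4·16 - 4 = 60.
Quantity traded falls to 10. At Q = 10 the demand price is 26 - 10 = 16 and the supply price is (4 + 10)/4 = 3.5.
Deadweight loss = ½ · (16 - 3.5) · (20 - 10) = ½ · 12.5 · 10 = 62.5.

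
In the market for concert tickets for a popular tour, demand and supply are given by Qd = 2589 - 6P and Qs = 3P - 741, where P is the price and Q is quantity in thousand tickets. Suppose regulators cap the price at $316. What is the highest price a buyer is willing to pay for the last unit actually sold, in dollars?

Equilibrium: 2589 - 6P = 3P - 741, so 3330 = 9P and P* = 370, Q* = 369.
Because the ceiling (316) lies below the market-clearing price, it is binding.
At P = 316: Qd = 2589 - 6·316 = 693 and Qs = 3·316 - 741 = 207.
Only 207 units reach the market. On the demand curve, the marginal buyer's willingness to pay at Q = 207 is (2589 - 207)/6 = 397.

397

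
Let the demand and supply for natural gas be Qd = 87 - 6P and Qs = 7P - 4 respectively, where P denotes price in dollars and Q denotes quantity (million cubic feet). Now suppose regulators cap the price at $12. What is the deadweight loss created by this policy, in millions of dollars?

Without the control the market clears where 87 - 6P = 7P - 4, i.e. P* = 7 and Q* = 45.
Since 12 is above P* = 7, the ceiling does not bind and the free-market outcome prevails.
Since the control does not bind, no trades are prevented and deadweight loss is zero.

0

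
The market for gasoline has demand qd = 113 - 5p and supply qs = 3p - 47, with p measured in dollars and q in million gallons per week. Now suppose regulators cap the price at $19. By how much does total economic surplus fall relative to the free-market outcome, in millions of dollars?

2.4

Setting quantity demanded equal to quantity supplied, 113 - 5p = 3p - 47, gives p* = 20 and q* = 13.
Since 19 < 20, the ceiling is binding.
At p = 19: qd = 113 - 5·19 = 18 and qs = 3·19 - 47 = 10.
Quantity traded falls to 10. At q = 10 the demand price is (113 - 10)/5 = 20.6 and the supply price is (47 + 10)/3 = 19.
Deadweight loss = ½ · (20.6 - 19) · (13 - 10) = ½ · 1.6 · 3 = 2.4.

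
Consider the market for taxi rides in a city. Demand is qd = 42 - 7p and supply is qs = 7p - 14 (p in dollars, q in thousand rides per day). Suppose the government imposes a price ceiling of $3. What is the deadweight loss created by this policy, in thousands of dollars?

Setting quantity demanded equal to quantity supplied, 42 - 7p = 7p - 14, gives p* = 4 and q* = 14.
The ceiling of 3 is below the equilibrium price 4, so it binds.
At p = 3: qd = 42 - 7·3 = 21 and qs = 7·3 - 14 = 7.
Quantity traded falls to 7. At q = 7 the demand price is (42 - 7)/7 = 5 and the supply price is (14 + 7)/7 = 3.
Deadweight loss = ½ · (5 - 3) · (14 - 7) = ½ · 2 · 7 = 7.

7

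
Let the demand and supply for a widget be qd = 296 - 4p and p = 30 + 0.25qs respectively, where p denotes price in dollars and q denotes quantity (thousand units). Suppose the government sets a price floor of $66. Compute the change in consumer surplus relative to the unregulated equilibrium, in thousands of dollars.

-840

Rearranging supply gives qs = 4p - 120. Equilibrium: 296 - 4p = 4p - 120, so 416 = 8p and p* = 52, q* = 88.
Since 66 > 52, the floor is binding.
At p = 66: qd = 296 - 4·66 = 32 and qs = 4·66 - 120 = 144.
Consumer surplus without the control is ½ · (74 - 52) · 88 = 968.
With the floor, consumers buy 32 units at 66, so CS = ½ · (74 - 66) · 32 = 128.
Change in consumer surplus = 128 - 968 = -840.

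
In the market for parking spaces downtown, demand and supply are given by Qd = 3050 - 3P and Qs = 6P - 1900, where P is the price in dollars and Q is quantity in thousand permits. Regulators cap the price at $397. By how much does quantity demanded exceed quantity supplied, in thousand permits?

Setting quantity demanded equal to quantity supplied, 3050 - 3P = 6P - 1900, gives P* = 550 and Q* = 1400.
Because the ceiling (397) lies below the market-clearing price, it is binding.
At P = 397: Qd = 3050 - 3·397 = 1859 and Qs = 6·397 - 1900 = 482.
Shortage = Qd - Qs = 1859 - 482 = 1377.

1377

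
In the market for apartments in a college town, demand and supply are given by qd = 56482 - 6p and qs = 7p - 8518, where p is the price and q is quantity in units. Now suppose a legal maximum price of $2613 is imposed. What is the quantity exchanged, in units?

9773

Setting quantity demanded equal to quantity supplied, 56482 - 6p = 7p - 8518, gives p* = 5000 and q* = 26482.
The ceiling of 2613 is below the equilibrium price 5000, so it binds.
At p = 2613: qd = 56482 - 6·2613 = 40804 and qs = 7·2613 - 8518 = 9773.
The quantity actually transacted is the short side, supply: 9773.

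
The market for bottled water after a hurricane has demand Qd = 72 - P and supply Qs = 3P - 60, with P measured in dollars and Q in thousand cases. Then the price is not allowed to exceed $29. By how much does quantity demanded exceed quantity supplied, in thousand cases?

16

Equilibrium: 72 - P = 3P - 60, so 132 = 4P and P* = 33, Q* = 39.
The ceiling of 29 is below the equilibrium price 33, so it binds.
At P = 29: Qd = 72 - 29 = 43 and Qs = 3·29 - 60 = 27.
Shortage = Qd - Qs = 43 - 27 = 16.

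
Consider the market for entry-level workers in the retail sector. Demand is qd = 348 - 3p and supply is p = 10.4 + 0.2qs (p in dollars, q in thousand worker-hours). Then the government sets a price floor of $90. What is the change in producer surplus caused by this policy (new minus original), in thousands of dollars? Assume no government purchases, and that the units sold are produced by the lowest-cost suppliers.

1680

Rearranging supply gives qs = 5p - 52. Setting quantity demanded equal to quantity supplied, 348 - 3p = 5p - 52, gives p* = 50 and q* = 198.
The floor of 90 is above the equilibrium price 50, so it binds.
At p = 90: qd = 348 - 3·90 = 78 and qs = 5·90 - 52 = 398.
Producer surplus without the control is ½ · (50 - 10.4) · 198 = 3920.4.
With the floor, 78 units are sold at 90. The supply price at q = 78 is 26, so PS = ½ · [(90 - 10.4) + (90 - 26)] · 78 = 5600.4.
Change in producer surplus = 5600.4 - 3920.4 = 1680.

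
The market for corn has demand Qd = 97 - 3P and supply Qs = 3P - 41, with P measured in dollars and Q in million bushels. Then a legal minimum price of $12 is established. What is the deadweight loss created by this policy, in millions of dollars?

Setting quantity demanded equal to quantity supplied, 97 - 3P = 3P - 41, gives P* = 23 and Q* = 28.
The floor of 12 is below the equilibrium price 23, so it is not binding; the market clears at P* = 23, Q* = 28.
Since the control does not bind, no trades are prevented and deadweight loss is zero.

0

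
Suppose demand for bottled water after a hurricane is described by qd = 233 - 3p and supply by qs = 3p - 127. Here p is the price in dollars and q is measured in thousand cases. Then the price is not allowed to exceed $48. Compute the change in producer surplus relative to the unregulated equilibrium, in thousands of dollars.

-420

Without the control the market clears where 233 - 3p = 3p - 127, i.e. p* = 60 and q* = 53.
Since 48 < 60, the ceiling is binding.
At p = 48: qd = 233 - 3·48 = 89 and qs = 3·48 - 127 = 17.
Producer surplus without the control is ½ · (60 - 127/3) · 53 = 2809/6.
With the ceiling, producers sell 17 units at 48, so PS = ½ · (48 - 127/3) · 17 = 289/6.
Change in producer surplus = 289/6 - 2809/6 = -420.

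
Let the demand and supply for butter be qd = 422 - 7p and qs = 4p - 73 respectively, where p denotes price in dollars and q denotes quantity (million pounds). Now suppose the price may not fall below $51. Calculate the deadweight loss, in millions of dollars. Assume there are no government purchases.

Setting quantity demanded equal to quantity supplied, 422 - 7p = 4p - 73, gives p* = 45 and q* = 107.
Because the floor (51) lies above the market-clearing price, it is binding.
At p = 51: qd = 422 - 7·51 = 65 and qs = 4·51 - 73 = 131.
Quantity traded falls to 65. At q = 65 the demand price is (422 - 65)/7 = 51 and the supply price is (73 + 65)/4 = 34.5.
Deadweight loss = ½ · (51 - 34.5) · (107 - 65) = ½ · 16.5 · 42 = 346.5.

346.5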